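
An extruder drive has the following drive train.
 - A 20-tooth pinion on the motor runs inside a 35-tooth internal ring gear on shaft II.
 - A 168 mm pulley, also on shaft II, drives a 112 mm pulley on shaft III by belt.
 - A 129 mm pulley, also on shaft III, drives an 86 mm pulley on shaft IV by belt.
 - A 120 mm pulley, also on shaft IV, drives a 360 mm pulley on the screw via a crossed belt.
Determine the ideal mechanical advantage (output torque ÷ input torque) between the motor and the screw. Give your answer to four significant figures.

2.333

Each stage contributes driven/driver: internal gear 35/20 = 1.75, belt 112/168 = 0.66667, belt 86/129 = 0.66667, belt 360/120 = 3.
Overall: 1.75 × 0.66667 × 0.66667 × 3 = 2.3333.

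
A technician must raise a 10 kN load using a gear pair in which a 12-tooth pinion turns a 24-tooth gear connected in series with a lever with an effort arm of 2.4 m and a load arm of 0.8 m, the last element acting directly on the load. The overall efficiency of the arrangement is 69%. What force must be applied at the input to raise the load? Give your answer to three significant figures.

2.42 kN

Gear pair MA = 24/12 = 2.
Lever MA = effort arm / load arm = 2.4/0.8 = 3.
Combined ideal MA = 2 × 3 = 6.
Actual MA = 6 × 0.69 = 4.14.
Effort = load / actual MA = 10 / 4.14 = 2.4155 kN.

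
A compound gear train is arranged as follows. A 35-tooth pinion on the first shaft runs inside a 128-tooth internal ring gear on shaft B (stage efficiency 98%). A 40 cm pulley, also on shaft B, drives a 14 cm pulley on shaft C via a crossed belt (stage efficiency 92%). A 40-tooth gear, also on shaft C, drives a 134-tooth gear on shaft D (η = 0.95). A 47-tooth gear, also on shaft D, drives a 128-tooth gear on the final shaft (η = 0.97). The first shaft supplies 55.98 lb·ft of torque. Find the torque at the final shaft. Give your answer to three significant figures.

543 lb·ft

After the internal gear (128/35): 55.98 × 3.6571 × 0.98 = 200.63 lb·ft
After the belt (14/40): 200.63 × 0.35 × 0.92 = 64.604 lb·ft
After the gear mesh (134/40): 64.604 × 3.35 × 0.95 = 205.6 lb·ft
After the gear mesh (128/47): 205.6 × 2.7234 × 0.97 = 543.14 lb·ft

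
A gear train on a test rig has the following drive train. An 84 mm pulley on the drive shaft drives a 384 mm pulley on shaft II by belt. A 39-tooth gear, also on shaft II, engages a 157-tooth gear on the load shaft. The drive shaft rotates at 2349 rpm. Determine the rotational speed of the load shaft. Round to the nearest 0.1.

Belt: ratio = 384/84 = 4.5714, so shaft II turns at 2349 / 4.5714 = 513.84 rpm.
Gear mesh: ratio = 157/39 = 4.0256, so the load shaft turns at 513.84 / 4.0256 = 127.64 rpm.

127.6 rpm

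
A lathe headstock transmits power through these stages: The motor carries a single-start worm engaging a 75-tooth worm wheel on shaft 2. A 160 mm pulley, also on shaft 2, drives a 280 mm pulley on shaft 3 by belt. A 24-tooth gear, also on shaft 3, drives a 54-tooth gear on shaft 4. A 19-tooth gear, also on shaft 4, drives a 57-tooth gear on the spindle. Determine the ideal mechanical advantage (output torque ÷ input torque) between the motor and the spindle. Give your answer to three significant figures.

Each stage contributes driven/driver: worm 75/1 = 75, belt 280/160 = 1.75, gear mesh 54/24 = 2.25, gear mesh 57/19 = 3.
Overall: 75 × 1.75 × 2.25 × 3 = 885.94.

886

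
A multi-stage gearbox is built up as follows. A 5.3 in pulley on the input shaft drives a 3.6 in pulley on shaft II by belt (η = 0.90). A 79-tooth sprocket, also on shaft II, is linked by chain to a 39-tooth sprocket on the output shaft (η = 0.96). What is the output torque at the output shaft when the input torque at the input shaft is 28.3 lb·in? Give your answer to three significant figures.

After the belt (3.6/5.3): 28.3 × 0.67925 × 0.90 = 17.3 lb·in
After the chain (39/79): 17.3 × 0.49367 × 0.96 = 8.1991 lb·in

8.20 lb·in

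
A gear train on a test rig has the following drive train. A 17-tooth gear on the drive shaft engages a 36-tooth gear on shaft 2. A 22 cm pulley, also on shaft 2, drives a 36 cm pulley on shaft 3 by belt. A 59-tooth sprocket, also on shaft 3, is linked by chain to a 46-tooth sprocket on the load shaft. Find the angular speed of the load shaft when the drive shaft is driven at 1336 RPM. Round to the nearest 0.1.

Gear mesh: ratio = 36/17 = 2.1176, so shaft 2 turns at 1336 / 2.1176 = 630.89 RPM.
Belt: ratio = 36/22 = 1.6364, so shaft 3 turns at 630.89 / 1.6364 = 385.54 RPM.
Chain: ratio = 46/59 = 0.77966, so the load shaft turns at 385.54 / 0.77966 = 494.5 RPM.

494.5 RPM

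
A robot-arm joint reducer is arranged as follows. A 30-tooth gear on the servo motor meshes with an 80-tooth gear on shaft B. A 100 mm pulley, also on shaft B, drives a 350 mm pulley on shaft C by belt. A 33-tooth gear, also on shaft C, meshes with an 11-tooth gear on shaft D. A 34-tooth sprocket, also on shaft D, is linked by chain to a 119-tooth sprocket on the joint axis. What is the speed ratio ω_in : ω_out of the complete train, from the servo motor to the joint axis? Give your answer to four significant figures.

Each stage contributes driven/driver: gear mesh 80/30 = 2.6667, belt 350/100 = 3.5, gear mesh 11/33 = 0.33333, chain 119/34 = 3.5.
Overall: 2.6667 × 3.5 × 0.33333 × 3.5 = 10.889.

10.89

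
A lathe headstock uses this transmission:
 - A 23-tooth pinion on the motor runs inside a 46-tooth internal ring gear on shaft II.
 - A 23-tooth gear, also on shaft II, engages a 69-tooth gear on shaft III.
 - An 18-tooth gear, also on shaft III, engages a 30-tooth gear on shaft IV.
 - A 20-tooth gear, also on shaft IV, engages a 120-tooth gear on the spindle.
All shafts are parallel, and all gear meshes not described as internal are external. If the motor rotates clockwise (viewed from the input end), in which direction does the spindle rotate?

counterclockwise

the motor → shaft II: internal mesh, same direction → CW.
shaft II → shaft III: external mesh, 1 reversal → CCW.
shaft III → shaft IV: external mesh, 1 reversal → CW.
shaft IV → the spindle: external mesh, 1 reversal → CCW.
3 reversals in total — an odd number — so the spindle turns opposite to the motor.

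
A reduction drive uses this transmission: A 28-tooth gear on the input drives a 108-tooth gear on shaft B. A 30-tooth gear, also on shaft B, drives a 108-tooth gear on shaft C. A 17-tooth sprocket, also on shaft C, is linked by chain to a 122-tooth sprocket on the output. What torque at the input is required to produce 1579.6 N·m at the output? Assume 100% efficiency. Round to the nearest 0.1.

15.9 N·m

Overall ratio R = 3.8571 × 3.6 × 7.1765 = 99.65.
Input torque = output torque / R = 1579.6 / 99.65 = 15.851 N·m.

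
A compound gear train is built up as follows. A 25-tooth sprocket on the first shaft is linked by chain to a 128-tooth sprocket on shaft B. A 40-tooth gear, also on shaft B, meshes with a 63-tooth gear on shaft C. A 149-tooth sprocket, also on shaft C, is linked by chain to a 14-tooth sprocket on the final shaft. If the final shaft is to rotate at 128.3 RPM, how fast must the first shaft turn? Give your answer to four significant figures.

Overall ratio R = 5.12 × 1.575 × 0.09396 = 0.75769.
Required input speed = output speed × R = 128.3 × 0.75769 = 97.212 RPM.

97.21 RPM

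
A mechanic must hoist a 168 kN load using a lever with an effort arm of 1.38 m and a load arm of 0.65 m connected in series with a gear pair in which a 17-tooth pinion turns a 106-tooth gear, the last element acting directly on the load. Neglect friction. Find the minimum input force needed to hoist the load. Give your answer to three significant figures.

12.7 kN

Lever MA = effort arm / load arm = 1.38/0.65 = 2.1231.
Gear pair MA = 106/17 = 6.2353.
Combined ideal MA = 2.1231 × 6.2353 = 13.238.
Effort = load / MA = 168 / 13.238 = 12.691 kN.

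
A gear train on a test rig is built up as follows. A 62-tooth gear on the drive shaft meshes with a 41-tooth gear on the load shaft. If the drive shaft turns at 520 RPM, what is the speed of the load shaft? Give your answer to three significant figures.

786 RPM

gear mesh 41/62 = 0.66129 → 520/0.66129 = 786.34 RPM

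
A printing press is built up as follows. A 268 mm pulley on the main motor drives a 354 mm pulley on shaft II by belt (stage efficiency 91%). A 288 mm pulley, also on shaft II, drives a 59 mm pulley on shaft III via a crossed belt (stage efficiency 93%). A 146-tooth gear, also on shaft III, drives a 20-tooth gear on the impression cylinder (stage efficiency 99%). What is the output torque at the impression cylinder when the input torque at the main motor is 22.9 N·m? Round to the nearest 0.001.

0.711 N·m

After the belt (354/268): 22.9 × 1.3209 × 0.91 = 27.526 N·m
After the belt (59/288): 27.526 × 0.20486 × 0.93 = 5.2443 N·m
After the gear mesh (20/146): 5.2443 × 0.13699 × 0.99 = 0.71121 N·m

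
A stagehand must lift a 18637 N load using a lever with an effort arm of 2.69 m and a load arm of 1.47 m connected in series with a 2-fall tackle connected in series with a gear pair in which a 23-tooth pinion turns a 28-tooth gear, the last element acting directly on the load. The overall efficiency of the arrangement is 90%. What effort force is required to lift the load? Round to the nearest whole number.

Lever MA = effort arm / load arm = 2.69/1.47 = 1.8299.
Block-and-tackle MA = number of supporting rope parts = 2.
Gear pair MA = 28/23 = 1.2174.
Combined ideal MA = 1.8299 × 2 × 1.2174 = 4.4555.
Actual MA = 4.4555 × 0.90 = 4.0099.
Effort = load / actual MA = 18637 / 4.0099 = 4647.7 N.

4648 N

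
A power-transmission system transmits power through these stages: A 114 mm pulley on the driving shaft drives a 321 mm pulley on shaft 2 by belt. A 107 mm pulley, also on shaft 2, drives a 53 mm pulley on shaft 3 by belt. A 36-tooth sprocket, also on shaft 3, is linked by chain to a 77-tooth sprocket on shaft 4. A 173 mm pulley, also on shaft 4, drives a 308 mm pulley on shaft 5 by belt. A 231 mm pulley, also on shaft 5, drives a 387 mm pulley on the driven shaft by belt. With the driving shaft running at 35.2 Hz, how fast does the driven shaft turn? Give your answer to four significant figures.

the driving shaft → shaft 2 (belt, 321/114): 35.2 ÷ 2.8158 = 12.501 Hz
shaft 2 → shaft 3 (belt, 53/107): 12.501 ÷ 0.49533 = 25.238 Hz
shaft 3 → shaft 4 (chain, 77/36): 25.238 ÷ 2.1389 = 11.799 Hz
shaft 4 → shaft 5 (belt, 308/173): 11.799 ÷ 1.7803 = 6.6276 Hz
shaft 5 → the driven shaft (belt, 387/231): 6.6276 ÷ 1.6753 = 3.956 Hz

3.956 Hz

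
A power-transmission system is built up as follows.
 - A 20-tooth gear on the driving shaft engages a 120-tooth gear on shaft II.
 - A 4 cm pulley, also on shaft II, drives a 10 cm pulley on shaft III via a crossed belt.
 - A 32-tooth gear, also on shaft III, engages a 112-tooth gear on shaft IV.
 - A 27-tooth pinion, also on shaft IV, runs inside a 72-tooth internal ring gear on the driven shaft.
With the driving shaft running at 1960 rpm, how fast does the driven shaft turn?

Gear mesh: ratio = 120/20 = 6, so shaft II turns at 1960 / 6 = 326.67 rpm.
Belt: ratio = 10/4 = 2.5, so shaft III turns at 326.67 / 2.5 = 130.67 rpm.
Gear mesh: ratio = 112/32 = 3.5, so shaft IV turns at 130.67 / 3.5 = 37.333 rpm.
Internal gear: ratio = 72/27 = 2.6667, so the driven shaft turns at 37.333 / 2.6667 = 14 rpm.

14 rpm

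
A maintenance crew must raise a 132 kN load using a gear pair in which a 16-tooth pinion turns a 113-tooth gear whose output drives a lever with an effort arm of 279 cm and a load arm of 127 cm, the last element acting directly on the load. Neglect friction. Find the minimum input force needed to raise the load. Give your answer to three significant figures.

Gear pair MA = 113/16 = 7.0625.
Lever MA = effort arm / load arm = 279/127 = 2.1969.
Combined ideal MA = 7.0625 × 2.1969 = 15.515.
Effort = load / MA = 132 / 15.515 = 8.5078 kN.

8.51 kN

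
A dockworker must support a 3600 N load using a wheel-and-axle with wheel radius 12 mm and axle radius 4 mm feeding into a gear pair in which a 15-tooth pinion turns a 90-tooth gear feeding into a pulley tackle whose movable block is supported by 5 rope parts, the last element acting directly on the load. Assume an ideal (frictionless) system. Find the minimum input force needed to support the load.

Wheel-and-axle MA = R/r = 12/4 = 3.
Gear pair MA = 90/15 = 6.
Block-and-tackle MA = number of supporting rope parts = 5.
Combined ideal MA = 3 × 6 × 5 = 90.
Effort = load / MA = 3600 / 90 = 40 N.

40 N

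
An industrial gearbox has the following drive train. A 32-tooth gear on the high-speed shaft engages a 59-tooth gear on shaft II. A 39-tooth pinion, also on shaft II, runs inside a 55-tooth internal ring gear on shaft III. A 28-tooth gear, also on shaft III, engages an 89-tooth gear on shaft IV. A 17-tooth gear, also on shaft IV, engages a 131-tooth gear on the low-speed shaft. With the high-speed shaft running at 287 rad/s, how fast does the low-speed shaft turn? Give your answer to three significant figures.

4.51 rad/s

gear mesh 59/32 = 1.8438 → 287/1.8438 = 155.66 rad/s
internal gear 55/39 = 1.4103 → 155.66/1.4103 = 110.38 rad/s
gear mesh 89/28 = 3.1786 → 110.38/3.1786 = 34.726 rad/s
gear mesh 131/17 = 7.7059 → 34.726/7.7059 = 4.5064 rad/s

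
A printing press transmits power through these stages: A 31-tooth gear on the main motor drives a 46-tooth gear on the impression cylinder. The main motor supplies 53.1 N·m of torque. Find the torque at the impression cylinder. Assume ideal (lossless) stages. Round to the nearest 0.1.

After the gear mesh (46/31): 53.1 × 1.4839 = 78.794 N·m

78.8 N·m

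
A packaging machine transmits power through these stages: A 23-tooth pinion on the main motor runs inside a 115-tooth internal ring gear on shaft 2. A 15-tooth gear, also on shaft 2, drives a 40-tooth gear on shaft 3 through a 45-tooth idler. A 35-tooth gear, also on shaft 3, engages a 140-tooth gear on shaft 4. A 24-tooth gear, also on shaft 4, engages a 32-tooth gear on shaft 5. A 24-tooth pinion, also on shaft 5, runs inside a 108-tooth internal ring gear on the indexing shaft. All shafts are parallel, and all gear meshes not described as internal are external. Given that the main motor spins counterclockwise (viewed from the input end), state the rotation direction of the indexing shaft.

counterclockwise

the main motor → shaft 2: internal mesh, same direction → CCW.
shaft 2 → shaft 3: driver → idler → driven is 2 external meshes, 2 reversals → CCW.
shaft 3 → shaft 4: external mesh, 1 reversal → CW.
shaft 4 → shaft 5: external mesh, 1 reversal → CCW.
shaft 5 → the indexing shaft: internal mesh, same direction → CCW.
4 reversals in total — an even number — so the indexing shaft turns the same way as the main motor.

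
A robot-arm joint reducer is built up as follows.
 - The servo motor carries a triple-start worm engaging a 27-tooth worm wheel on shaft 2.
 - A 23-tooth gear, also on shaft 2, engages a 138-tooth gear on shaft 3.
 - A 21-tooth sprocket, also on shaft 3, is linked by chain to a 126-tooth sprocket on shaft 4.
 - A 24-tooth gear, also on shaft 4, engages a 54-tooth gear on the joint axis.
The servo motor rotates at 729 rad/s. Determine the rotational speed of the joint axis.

1 rad/s

the servo motor → shaft 2 (worm, 27/3): 729 ÷ 9 = 81 rad/s
shaft 2 → shaft 3 (gear mesh, 138/23): 81 ÷ 6 = 13.5 rad/s
shaft 3 → shaft 4 (chain, 126/21): 13.5 ÷ 6 = 2.25 rad/s
shaft 4 → the joint axis (gear mesh, 54/24): 2.25 ÷ 2.25 = 1 rad/s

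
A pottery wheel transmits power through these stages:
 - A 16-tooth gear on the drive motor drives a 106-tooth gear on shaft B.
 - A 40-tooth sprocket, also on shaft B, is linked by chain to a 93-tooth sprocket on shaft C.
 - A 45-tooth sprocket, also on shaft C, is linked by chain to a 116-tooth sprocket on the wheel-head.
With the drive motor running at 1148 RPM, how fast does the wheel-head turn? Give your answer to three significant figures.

28.9 RPM

the drive motor → shaft B (gear mesh, 106/16): 1148 ÷ 6.625 = 173.28 RPM
shaft B → shaft C (chain, 93/40): 173.28 ÷ 2.325 = 74.53 RPM
shaft C → the wheel-head (chain, 116/45): 74.53 ÷ 2.5778 = 28.913 RPM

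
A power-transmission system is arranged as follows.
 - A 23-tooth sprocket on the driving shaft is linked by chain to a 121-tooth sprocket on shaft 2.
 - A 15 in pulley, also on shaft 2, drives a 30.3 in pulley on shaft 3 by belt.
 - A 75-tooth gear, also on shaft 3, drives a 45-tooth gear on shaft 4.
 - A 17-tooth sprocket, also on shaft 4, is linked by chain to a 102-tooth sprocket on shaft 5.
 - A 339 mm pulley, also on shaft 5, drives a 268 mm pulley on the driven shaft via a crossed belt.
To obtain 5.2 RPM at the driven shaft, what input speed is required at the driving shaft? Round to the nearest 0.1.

157.3 RPM

Overall ratio R = 5.2609 × 2.02 × 0.6 × 6 × 0.79056 = 30.245.
Required input speed = output speed × R = 5.2 × 30.245 = 157.27 RPM.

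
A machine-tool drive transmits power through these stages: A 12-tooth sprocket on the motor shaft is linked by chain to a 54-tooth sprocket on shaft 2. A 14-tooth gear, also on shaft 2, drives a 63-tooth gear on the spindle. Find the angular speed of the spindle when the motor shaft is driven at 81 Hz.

4 Hz

Chain: ratio = 54/12 = 4.5, so shaft 2 turns at 81 / 4.5 = 18 Hz.
Gear mesh: ratio = 63/14 = 4.5, so the spindle turns at 18 / 4.5 = 4 Hz.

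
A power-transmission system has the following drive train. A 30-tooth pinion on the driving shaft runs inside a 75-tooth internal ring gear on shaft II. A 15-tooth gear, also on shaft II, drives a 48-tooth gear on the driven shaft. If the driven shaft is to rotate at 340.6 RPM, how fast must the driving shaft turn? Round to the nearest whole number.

Overall ratio R = 2.5 × 3.2 = 8.
Required input speed = output speed × R = 340.6 × 8 = 2724.8 RPM.

2725 RPM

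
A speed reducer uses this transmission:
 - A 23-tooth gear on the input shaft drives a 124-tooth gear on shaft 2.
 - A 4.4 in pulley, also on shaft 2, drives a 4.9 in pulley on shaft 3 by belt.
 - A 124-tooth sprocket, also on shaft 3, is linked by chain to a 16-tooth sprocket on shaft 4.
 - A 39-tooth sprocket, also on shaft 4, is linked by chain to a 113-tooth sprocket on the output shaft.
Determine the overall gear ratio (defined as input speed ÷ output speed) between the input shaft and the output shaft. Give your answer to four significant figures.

Each stage contributes driven/driver: gear mesh 124/23 = 5.3913, belt 4.9/4.4 = 1.1136, chain 16/124 = 0.12903, chain 113/39 = 2.8974.
Overall: 5.3913 × 1.1136 × 0.12903 × 2.8974 = 2.2447.

2.245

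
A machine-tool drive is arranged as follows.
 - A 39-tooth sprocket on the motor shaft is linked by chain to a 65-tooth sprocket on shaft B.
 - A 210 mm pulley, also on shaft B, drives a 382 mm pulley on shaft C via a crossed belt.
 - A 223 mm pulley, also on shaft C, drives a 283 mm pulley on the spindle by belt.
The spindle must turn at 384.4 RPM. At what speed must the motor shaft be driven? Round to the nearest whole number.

1479 RPM

Overall ratio R = 1.6667 × 1.819 × 1.2691 = 3.8475.
Required input speed = output speed × R = 384.4 × 3.8475 = 1479 RPM.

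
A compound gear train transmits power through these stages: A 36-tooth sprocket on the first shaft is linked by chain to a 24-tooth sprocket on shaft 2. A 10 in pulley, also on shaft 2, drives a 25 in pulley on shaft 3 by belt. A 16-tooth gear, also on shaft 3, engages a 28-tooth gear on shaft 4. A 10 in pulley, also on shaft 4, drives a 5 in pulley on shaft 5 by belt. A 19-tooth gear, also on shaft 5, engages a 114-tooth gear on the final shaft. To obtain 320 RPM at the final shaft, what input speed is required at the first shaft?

Overall ratio R = 0.66667 × 2.5 × 1.75 × 0.5 × 6 = 8.75.
Required input speed = output speed × R = 320 × 8.75 = 2800 RPM.

2800 RPM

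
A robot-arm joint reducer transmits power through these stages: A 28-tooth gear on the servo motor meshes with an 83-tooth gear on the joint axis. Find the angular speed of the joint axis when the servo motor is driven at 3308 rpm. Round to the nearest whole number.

Gear mesh: ratio = 83/28 = 2.9643, so the joint axis turns at 3308 / 2.9643 = 1116 rpm.

1116 rpm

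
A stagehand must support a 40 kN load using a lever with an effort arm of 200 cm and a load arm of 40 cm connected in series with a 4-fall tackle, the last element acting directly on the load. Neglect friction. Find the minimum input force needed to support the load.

2 kN

Lever MA = effort arm / load arm = 200/40 = 5.
Block-and-tackle MA = number of supporting rope parts = 4.
Combined ideal MA = 5 × 4 = 20.
Effort = load / MA = 40 / 20 = 2 kN.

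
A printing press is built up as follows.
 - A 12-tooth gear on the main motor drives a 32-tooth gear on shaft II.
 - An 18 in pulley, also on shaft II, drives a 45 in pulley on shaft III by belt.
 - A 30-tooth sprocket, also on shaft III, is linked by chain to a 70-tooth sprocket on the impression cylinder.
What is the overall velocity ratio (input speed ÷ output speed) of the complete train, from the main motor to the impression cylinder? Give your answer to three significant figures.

Each stage contributes driven/driver: gear mesh 32/12 = 2.6667, belt 45/18 = 2.5, chain 70/30 = 2.3333.
Overall: 2.6667 × 2.5 × 2.3333 = 15.556.

15.6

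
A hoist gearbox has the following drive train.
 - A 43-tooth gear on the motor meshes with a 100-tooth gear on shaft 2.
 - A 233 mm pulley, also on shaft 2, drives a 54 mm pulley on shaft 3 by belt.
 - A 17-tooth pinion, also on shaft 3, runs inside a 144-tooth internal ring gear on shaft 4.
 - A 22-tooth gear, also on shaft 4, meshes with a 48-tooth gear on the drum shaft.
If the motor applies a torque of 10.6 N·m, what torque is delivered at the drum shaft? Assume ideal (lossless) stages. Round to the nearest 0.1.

105.6 N·m

Gear mesh: ratio = 100/43 = 2.3256; torque at shaft 2 = 10.6 × 2.3256 = 24.651 N·m.
Belt: ratio = 54/233 = 0.23176; torque at shaft 3 = 24.651 × 0.23176 = 5.7131 N·m.
Internal gear: ratio = 144/17 = 8.4706; torque at shaft 4 = 5.7131 × 8.4706 = 48.394 N·m.
Gear mesh: ratio = 48/22 = 2.1818; torque at the drum shaft = 48.394 × 2.1818 = 105.59 N·m.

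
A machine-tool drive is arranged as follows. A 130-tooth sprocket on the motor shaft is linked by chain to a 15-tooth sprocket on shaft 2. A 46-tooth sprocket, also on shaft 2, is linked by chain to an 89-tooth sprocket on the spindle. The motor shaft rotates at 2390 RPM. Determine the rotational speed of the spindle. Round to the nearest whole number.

Chain: ratio = 15/130 = 0.11538, so shaft 2 turns at 2390 / 0.11538 = 20713 RPM.
Chain: ratio = 89/46 = 1.9348, so the spindle turns at 20713 / 1.9348 = 10706 RPM.

10706 RPM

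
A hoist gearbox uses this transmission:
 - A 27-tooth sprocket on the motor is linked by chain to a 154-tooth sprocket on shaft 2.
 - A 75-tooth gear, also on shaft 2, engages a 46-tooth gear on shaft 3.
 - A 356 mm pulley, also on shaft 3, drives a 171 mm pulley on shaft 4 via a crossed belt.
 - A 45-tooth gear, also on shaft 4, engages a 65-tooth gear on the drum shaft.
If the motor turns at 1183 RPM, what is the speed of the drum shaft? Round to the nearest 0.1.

487.4 RPM

chain 154/27 = 5.7037 → 1183/5.7037 = 207.41 RPM
gear mesh 46/75 = 0.61333 → 207.41/0.61333 = 338.17 RPM
belt 171/356 = 0.48034 → 338.17/0.48034 = 704.02 RPM
gear mesh 65/45 = 1.4444 → 704.02/1.4444 = 487.4 RPM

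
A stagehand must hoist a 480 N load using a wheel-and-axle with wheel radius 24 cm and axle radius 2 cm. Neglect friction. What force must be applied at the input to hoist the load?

40 N

Wheel-and-axle MA = R/r = 24/2 = 12.
Effort = load / MA = 480 / 12 = 40 N.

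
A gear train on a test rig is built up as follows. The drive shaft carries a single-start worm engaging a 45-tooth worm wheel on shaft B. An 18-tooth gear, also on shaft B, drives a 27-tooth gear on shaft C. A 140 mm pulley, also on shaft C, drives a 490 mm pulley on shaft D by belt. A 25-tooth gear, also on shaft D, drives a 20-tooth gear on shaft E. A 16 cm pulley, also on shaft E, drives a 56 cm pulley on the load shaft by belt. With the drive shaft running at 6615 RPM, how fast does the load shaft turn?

the drive shaft → shaft B (worm, 45/1): 6615 ÷ 45 = 147 RPM
shaft B → shaft C (gear mesh, 27/18): 147 ÷ 1.5 = 98 RPM
shaft C → shaft D (belt, 490/140): 98 ÷ 3.5 = 28 RPM
shaft D → shaft E (gear mesh, 20/25): 28 ÷ 0.8 = 35 RPM
shaft E → the load shaft (belt, 56/16): 35 ÷ 3.5 = 10 RPM

10 RPM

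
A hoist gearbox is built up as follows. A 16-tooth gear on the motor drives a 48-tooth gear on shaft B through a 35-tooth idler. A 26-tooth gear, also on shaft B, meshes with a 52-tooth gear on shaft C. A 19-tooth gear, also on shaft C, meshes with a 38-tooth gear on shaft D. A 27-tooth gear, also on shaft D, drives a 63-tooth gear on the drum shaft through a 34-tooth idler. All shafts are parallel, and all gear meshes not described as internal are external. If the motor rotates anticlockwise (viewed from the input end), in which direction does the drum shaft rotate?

anticlockwise

the motor → shaft B: driver → idler → driven is 2 external meshes, 2 reversals → CCW.
shaft B → shaft C: external mesh, 1 reversal → CW.
shaft C → shaft D: external mesh, 1 reversal → CCW.
shaft D → the drum shaft: driver → idler → driven is 2 external meshes, 2 reversals → CCW.
6 reversals in total — an even number — so the drum shaft turns the same way as the motor.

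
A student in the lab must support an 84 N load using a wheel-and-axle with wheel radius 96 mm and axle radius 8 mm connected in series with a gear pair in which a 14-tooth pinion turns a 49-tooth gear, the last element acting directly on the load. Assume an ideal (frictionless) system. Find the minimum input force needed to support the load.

Wheel-and-axle MA = R/r = 96/8 = 12.
Gear pair MA = 49/14 = 3.5.
Combined ideal MA = 12 × 3.5 = 42.
Effort = load / MA = 84 / 42 = 2 N.

2 N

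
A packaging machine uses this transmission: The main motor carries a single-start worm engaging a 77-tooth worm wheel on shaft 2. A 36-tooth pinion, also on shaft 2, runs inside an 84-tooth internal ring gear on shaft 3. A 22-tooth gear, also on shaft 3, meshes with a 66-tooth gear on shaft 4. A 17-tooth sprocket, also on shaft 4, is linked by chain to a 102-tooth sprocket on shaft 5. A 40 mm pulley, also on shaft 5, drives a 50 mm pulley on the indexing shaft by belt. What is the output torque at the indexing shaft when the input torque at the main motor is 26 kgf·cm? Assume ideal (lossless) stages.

105105 kgf·cm

Worm: ratio = 77/1 = 77; torque at shaft 2 = 26 × 77 = 2002 kgf·cm.
Internal gear: ratio = 84/36 = 2.3333; torque at shaft 3 = 2002 × 2.3333 = 4671.3 kgf·cm.
Gear mesh: ratio = 66/22 = 3; torque at shaft 4 = 4671.3 × 3 = 14014 kgf·cm.
Chain: ratio = 102/17 = 6; torque at shaft 5 = 14014 × 6 = 84084 kgf·cm.
Belt: ratio = 50/40 = 1.25; torque at the indexing shaft = 84084 × 1.25 = 105105 kgf·cm.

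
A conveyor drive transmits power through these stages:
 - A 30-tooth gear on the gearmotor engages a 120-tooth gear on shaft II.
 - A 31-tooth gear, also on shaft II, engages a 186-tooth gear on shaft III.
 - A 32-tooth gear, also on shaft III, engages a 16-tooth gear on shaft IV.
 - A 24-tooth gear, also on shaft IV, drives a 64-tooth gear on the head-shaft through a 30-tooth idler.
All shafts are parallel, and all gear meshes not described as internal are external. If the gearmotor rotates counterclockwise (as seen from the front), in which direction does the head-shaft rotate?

the gearmotor → shaft II: external mesh, 1 reversal → CW.
shaft II → shaft III: external mesh, 1 reversal → CCW.
shaft III → shaft IV: external mesh, 1 reversal → CW.
shaft IV → the head-shaft: driver → idler → driven is 2 external meshes, 2 reversals → CW.
5 reversals in total — an odd number — so the head-shaft turns opposite to the gearmotor.

clockwise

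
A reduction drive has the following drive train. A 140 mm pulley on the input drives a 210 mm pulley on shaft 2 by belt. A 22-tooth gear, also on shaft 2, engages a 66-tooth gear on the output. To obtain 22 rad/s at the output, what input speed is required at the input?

99 rad/s

Overall ratio R = 1.5 × 3 = 4.5.
Required input speed = output speed × R = 22 × 4.5 = 99 rad/s.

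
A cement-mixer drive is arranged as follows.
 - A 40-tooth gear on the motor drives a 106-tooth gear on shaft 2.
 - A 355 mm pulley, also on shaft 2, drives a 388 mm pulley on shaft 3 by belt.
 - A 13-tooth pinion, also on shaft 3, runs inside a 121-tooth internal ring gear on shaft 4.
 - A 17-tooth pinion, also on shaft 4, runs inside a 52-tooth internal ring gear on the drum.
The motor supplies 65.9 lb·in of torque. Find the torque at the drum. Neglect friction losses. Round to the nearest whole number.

After the gear mesh (106/40): 65.9 × 2.65 = 174.64 lb·in
After the belt (388/355): 174.64 × 1.093 = 190.87 lb·in
After the internal gear (121/13): 190.87 × 9.3077 = 1776.5 lb·in
After the internal gear (52/17): 1776.5 × 3.0588 = 5434.1 lb·in

5434 lb·in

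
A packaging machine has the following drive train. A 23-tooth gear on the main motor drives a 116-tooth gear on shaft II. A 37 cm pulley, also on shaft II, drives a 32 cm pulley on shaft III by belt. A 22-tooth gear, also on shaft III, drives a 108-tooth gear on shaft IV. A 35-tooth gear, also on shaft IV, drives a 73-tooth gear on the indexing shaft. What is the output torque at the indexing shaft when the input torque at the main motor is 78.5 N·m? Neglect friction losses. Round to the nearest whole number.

3506 N·m

After the gear mesh (116/23): 78.5 × 5.0435 = 395.91 N·m
After the belt (32/37): 395.91 × 0.86486 = 342.41 N·m
After the gear mesh (108/22): 342.41 × 4.9091 = 1680.9 N·m
After the gear mesh (73/35): 1680.9 × 2.0857 = 3505.9 N·m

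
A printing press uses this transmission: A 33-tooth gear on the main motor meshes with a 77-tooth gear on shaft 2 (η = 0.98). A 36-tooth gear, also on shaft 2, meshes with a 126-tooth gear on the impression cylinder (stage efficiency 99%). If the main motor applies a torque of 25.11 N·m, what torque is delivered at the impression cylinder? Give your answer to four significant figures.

199.0 N·m

Gear mesh: ratio = 77/33 = 2.3333; torque at shaft 2 = 25.11 × 2.3333 × 0.98 = 57.418 N·m.
Gear mesh: ratio = 126/36 = 3.5; torque at the impression cylinder = 57.418 × 3.5 × 0.99 = 198.95 N·m.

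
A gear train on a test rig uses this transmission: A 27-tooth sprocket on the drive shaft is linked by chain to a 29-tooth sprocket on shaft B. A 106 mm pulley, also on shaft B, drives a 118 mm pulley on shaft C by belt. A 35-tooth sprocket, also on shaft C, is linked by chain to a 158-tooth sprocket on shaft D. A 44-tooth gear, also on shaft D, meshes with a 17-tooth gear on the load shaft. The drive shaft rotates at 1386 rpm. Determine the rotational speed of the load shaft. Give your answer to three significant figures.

chain 29/27 = 1.0741 → 1386/1.0741 = 1290.4 rpm
belt 118/106 = 1.1132 → 1290.4/1.1132 = 1159.2 rpm
chain 158/35 = 4.5143 → 1159.2/4.5143 = 256.78 rpm
gear mesh 17/44 = 0.38636 → 256.78/0.38636 = 664.61 rpm

665 rpm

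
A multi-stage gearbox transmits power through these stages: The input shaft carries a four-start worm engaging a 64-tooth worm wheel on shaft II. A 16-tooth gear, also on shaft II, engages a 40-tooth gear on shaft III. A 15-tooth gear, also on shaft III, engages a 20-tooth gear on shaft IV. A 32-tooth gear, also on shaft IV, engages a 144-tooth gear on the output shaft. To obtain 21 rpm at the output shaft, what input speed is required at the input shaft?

5040 rpm

Overall ratio R = 16 × 2.5 × 1.3333 × 4.5 = 240.
Required input speed = output speed × R = 21 × 240 = 5040 rpm.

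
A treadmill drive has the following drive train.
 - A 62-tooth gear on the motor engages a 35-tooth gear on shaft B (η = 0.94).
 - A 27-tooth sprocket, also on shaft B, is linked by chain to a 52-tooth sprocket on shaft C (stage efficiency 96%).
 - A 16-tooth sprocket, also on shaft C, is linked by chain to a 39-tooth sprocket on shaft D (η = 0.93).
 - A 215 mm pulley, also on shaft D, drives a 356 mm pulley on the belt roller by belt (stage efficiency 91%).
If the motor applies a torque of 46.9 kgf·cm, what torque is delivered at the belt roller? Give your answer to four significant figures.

157.2 kgf·cm

Gear mesh: ratio = 35/62 = 0.56452; torque at shaft B = 46.9 × 0.56452 × 0.94 = 24.887 kgf·cm.
Chain: ratio = 52/27 = 1.9259; torque at shaft C = 24.887 × 1.9259 × 0.96 = 46.014 kgf·cm.
Chain: ratio = 39/16 = 2.4375; torque at shaft D = 46.014 × 2.4375 × 0.93 = 104.31 kgf·cm.
Belt: ratio = 356/215 = 1.6558; torque at the belt roller = 104.31 × 1.6558 × 0.91 = 157.17 kgf·cm.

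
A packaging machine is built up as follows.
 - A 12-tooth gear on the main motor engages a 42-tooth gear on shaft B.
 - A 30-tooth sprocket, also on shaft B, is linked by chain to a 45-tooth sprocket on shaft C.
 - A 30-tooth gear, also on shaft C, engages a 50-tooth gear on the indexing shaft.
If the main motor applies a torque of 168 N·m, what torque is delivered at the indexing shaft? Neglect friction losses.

gear mesh 42/12 = 3.5 → τ = 168·3.5 = 588 N·m
chain 45/30 = 1.5 → τ = 588·1.5 = 882 N·m
gear mesh 50/30 = 1.6667 → τ = 882·1.6667 = 1470 N·m

1470 N·m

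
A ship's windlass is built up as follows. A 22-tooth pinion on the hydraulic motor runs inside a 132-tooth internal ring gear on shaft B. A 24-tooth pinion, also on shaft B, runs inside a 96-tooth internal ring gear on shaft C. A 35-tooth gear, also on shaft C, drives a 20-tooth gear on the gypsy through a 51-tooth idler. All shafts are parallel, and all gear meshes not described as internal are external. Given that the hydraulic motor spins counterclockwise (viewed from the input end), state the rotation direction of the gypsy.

counterclockwise

the hydraulic motor → shaft B: internal mesh, same direction → CCW.
shaft B → shaft C: internal mesh, same direction → CCW.
shaft C → the gypsy: driver → idler → driven is 2 external meshes, 2 reversals → CCW.
2 reversals in total — an even number — so the gypsy turns the same way as the hydraulic motor.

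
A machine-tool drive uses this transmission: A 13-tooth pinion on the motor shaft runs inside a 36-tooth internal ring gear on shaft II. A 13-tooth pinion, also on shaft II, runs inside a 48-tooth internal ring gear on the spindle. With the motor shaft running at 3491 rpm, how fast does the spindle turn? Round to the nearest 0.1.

internal gear 36/13 = 2.7692 → 3491/2.7692 = 1260.6 rpm
internal gear 48/13 = 3.6923 → 1260.6/3.6923 = 341.42 rpm

341.4 rpm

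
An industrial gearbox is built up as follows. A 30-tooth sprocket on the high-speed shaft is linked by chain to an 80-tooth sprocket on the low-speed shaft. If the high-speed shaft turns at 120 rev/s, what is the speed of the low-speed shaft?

chain 80/30 = 2.6667 → 120/2.6667 = 45 rev/s

45 rev/s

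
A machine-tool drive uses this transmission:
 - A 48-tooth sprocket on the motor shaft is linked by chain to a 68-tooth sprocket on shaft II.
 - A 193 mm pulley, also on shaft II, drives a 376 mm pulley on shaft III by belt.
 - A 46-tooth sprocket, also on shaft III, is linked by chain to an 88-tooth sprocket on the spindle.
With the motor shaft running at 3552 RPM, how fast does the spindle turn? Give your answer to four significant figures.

672.7 RPM

Chain: ratio = 68/48 = 1.4167, so shaft II turns at 3552 / 1.4167 = 2507.3 RPM.
Belt: ratio = 376/193 = 1.9482, so shaft III turns at 2507.3 / 1.9482 = 1287 RPM.
Chain: ratio = 88/46 = 1.913, so the spindle turns at 1287 / 1.913 = 672.74 RPM.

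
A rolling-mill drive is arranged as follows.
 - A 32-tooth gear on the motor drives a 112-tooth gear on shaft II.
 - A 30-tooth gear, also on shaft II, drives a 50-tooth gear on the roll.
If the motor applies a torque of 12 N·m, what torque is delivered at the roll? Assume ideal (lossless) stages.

Gear mesh: ratio = 112/32 = 3.5; torque at shaft II = 12 × 3.5 = 42 N·m.
Gear mesh: ratio = 50/30 = 1.6667; torque at the roll = 42 × 1.6667 = 70 N·m.

70 N·m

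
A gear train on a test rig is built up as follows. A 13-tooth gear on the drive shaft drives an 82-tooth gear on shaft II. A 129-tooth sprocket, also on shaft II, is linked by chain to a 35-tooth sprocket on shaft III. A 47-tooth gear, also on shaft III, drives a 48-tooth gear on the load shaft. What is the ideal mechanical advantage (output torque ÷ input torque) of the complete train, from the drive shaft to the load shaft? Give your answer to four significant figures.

1.748

Each stage contributes driven/driver: gear mesh 82/13 = 6.3077, chain 35/129 = 0.27132, gear mesh 48/47 = 1.0213.
Overall: 6.3077 × 0.27132 × 1.0213 = 1.7478.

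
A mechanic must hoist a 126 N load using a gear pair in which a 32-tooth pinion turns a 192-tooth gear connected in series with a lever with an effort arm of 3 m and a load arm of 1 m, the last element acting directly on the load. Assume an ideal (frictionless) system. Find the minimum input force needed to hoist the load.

Gear pair MA = 192/32 = 6.
Lever MA = effort arm / load arm = 3/1 = 3.
Combined ideal MA = 6 × 3 = 18.
Effort = load / MA = 126 / 18 = 7 N.

7 N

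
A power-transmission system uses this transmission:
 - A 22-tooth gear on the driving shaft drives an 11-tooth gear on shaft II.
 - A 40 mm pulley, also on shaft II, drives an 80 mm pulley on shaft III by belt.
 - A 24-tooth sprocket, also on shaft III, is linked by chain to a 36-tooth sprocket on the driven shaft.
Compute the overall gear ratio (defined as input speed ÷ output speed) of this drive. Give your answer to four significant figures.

1.500

Each stage contributes driven/driver: gear mesh 11/22 = 0.5, belt 80/40 = 2, chain 36/24 = 1.5.
Overall: 0.5 × 2 × 1.5 = 1.5.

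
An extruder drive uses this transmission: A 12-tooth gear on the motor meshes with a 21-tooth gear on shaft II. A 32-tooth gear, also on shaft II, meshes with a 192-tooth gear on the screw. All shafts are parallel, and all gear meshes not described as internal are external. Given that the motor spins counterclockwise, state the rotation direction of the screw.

the motor → shaft II: external mesh, 1 reversal → CW.
shaft II → the screw: external mesh, 1 reversal → CCW.
2 reversals in total — an even number — so the screw turns the same way as the motor.

counterclockwise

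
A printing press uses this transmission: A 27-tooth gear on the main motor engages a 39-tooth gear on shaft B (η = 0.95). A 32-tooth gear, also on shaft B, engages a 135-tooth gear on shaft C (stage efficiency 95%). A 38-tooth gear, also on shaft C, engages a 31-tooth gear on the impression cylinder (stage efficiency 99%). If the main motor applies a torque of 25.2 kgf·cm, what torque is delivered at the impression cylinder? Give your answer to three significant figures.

gear mesh 39/27 = 1.4444 → τ = 25.2·1.4444·0.95 = 34.58 kgf·cm
gear mesh 135/32 = 4.2188 → τ = 34.58·4.2188·0.95 = 138.59 kgf·cm
gear mesh 31/38 = 0.81579 → τ = 138.59·0.81579·0.99 = 111.93 kgf·cm

112 kgf·cm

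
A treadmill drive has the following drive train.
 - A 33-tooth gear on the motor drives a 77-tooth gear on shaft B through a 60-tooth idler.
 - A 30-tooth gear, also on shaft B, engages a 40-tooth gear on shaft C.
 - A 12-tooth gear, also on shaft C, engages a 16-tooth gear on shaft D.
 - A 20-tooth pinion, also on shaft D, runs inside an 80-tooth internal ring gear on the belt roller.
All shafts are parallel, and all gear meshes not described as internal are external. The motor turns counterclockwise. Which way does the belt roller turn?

counterclockwise

the motor → shaft B: driver → idler → driven is 2 external meshes, 2 reversals → CCW.
shaft B → shaft C: external mesh, 1 reversal → CW.
shaft C → shaft D: external mesh, 1 reversal → CCW.
shaft D → the belt roller: internal mesh, same direction → CCW.
4 reversals in total — an even number — so the belt roller turns the same way as the motor.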